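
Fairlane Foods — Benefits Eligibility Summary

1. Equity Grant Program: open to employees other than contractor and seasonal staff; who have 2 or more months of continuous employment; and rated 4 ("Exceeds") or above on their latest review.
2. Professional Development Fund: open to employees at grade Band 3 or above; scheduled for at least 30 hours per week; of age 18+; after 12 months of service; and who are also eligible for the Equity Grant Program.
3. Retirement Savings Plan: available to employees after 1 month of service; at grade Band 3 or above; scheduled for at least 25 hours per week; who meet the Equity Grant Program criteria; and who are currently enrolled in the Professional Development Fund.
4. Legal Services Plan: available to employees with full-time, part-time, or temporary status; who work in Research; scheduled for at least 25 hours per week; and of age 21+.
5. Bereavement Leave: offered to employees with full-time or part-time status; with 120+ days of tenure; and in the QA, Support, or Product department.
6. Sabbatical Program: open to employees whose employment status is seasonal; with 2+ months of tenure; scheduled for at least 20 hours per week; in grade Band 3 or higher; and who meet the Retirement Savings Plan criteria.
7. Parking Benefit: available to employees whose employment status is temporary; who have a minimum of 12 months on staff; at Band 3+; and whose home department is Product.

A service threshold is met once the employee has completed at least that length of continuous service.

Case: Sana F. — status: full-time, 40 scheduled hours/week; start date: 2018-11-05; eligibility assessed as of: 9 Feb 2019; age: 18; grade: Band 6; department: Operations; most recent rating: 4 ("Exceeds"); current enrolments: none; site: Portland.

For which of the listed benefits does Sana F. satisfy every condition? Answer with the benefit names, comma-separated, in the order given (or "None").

Service from 2018-11-05 to 9 Feb 2019: 96 days.
Equity Grant Program — status full-time ✓ (not excluded); service 96 days ≥ 2 months (≈60 days) ✓; rating 4 ≥ 4 ✓ → eligible.
Professional Development Fund — grade Band 6 ≥ Band 3 ✓; 40 hrs/wk ≥ 30 ✓; age 18 ≥ 18 ✓; service 96 days < 12 months (≈360 days) ✗ → not eligible.
Retirement Savings Plan — service 96 days ≥ 1 month (≈30 days) ✓; grade Band 6 ≥ Band 3 ✓; 40 hrs/wk ≥ 25 ✓; eligible for Equity Grant Program ✓; not enrolled in Professional Development Fund ✗ → not eligible.
Legal Services Plan — status full-time ✓; dept Operations ✗ → not eligible.
Bereavement Leave — status full-time ✓; service 96 days < 120 days ✗ → not eligible.
Sabbatical Program — status full-time ✗ (requires seasonal) → not eligible.
Parking Benefit — status full-time ✗ (requires temporary) → not eligible.

Equity Grant Program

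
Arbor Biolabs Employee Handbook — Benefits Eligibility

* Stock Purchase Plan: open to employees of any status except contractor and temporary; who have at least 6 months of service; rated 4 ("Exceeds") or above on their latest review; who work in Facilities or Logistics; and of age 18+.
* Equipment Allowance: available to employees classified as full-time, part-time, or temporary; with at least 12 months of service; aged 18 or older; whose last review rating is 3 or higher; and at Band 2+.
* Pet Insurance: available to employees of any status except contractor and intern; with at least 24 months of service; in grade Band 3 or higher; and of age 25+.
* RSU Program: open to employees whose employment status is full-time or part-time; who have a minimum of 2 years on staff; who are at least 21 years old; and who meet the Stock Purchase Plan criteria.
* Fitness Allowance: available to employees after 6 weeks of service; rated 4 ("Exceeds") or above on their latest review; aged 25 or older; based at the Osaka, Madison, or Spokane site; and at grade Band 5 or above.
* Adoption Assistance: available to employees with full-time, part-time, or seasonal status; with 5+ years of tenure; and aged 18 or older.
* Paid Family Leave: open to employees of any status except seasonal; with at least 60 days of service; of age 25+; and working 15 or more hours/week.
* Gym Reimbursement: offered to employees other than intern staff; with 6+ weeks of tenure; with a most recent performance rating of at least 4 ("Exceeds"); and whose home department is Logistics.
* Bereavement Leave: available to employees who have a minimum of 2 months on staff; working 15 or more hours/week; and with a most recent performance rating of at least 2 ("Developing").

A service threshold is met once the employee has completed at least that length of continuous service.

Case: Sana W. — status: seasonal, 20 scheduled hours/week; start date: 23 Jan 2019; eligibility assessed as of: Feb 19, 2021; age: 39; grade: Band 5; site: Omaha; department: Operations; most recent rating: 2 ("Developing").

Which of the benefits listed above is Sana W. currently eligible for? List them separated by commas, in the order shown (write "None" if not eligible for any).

Service from 23 Jan 2019 to Feb 19, 2021: 758 days.
Stock Purchase Plan — status seasonal ✓ (not excluded); service 758 days ≥ 6 months (≈180 days) ✓; rating 2 < 4 ✗ → not eligible.
Equipment Allowance — status seasonal ✗ (requires full-time, part-time, or temporary) → not eligible.
Pet Insurance — status seasonal ✓ (not excluded); service 758 days ≥ 24 months (≈720 days) ✓; grade Band 5 ≥ Band 3 ✓; age 39 ≥ 25 ✓ → eligible.
RSU Program — status seasonal ✗ (requires full-time or part-time) → not eligible.
Fitness Allowance — service 758 days ≥ 6 weeks (≈42 days) ✓; rating 2 < 4 ✗ → not eligible.
Adoption Assistance — status seasonal ✓; service 758 days < 5 years (≈1825 days) ✗ → not eligible.
Paid Family Leave — status seasonal ✗ (excluded) → not eligible.
Gym Reimbursement — status seasonal ✓ (not excluded); service 758 days ≥ 6 weeks (≈42 days) ✓; rating 2 < 4 ✗ → not eligible.
Bereavement Leave — service 758 days ≥ 2 months (≈60 days) ✓; 20 hrs/wk ≥ 15 ✓; rating 2 ≥ 2 ✓ → eligible.

Pet Insurance, Bereavement Leave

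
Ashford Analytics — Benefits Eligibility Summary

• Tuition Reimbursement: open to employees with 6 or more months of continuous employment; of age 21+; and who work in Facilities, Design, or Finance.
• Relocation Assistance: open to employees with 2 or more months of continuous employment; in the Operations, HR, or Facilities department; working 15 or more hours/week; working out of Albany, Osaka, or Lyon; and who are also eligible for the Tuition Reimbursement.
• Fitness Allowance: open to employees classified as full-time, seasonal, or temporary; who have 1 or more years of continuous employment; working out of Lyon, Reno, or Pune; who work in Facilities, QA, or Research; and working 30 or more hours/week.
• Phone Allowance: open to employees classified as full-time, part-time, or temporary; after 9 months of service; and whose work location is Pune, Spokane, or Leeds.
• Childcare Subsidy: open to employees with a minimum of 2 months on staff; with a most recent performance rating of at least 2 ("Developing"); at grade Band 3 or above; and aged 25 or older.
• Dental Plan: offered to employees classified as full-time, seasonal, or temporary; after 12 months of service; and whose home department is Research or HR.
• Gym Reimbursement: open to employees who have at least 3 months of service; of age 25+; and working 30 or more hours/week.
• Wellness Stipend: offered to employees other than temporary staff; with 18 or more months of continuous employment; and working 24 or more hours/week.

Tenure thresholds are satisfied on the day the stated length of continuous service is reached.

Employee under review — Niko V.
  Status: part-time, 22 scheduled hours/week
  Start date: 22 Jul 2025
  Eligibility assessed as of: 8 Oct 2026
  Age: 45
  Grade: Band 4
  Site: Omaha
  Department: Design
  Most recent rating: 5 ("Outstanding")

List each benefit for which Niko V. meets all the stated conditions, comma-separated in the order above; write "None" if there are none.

Tuition Reimbursement, Childcare Subsidy

Service from 22 Jul 2025 to 8 Oct 2026: 443 days.
Tuition Reimbursement — service 443 days ≥ 6 months (≈180 days) ✓; age 45 ≥ 21 ✓; dept Design ✓ → eligible.
Relocation Assistance — service 443 days ≥ 2 months (≈60 days) ✓; dept Design ✗ → not eligible.
Fitness Allowance — status part-time ✗ (requires full-time, seasonal, or temporary) → not eligible.
Phone Allowance — status part-time ✓; service 443 days ≥ 9 months (≈270 days) ✓; site Omaha ✗ (not Pune, Spokane, or Leeds) → not eligible.
Childcare Subsidy — service 443 days ≥ 2 months (≈60 days) ✓; rating 5 ≥ 2 ✓; grade Band 4 ≥ Band 3 ✓; age 45 ≥ 25 ✓ → eligible.
Dental Plan — status part-time ✗ (requires full-time, seasonal, or temporary) → not eligible.
Gym Reimbursement — service 443 days ≥ 3 months (≈90 days) ✓; age 45 ≥ 25 ✓; 22 hrs/wk < 30 ✗ → not eligible.
Wellness Stipend — status part-time ✓ (not excluded); service 443 days < 18 months (≈540 days) ✗ → not eligible.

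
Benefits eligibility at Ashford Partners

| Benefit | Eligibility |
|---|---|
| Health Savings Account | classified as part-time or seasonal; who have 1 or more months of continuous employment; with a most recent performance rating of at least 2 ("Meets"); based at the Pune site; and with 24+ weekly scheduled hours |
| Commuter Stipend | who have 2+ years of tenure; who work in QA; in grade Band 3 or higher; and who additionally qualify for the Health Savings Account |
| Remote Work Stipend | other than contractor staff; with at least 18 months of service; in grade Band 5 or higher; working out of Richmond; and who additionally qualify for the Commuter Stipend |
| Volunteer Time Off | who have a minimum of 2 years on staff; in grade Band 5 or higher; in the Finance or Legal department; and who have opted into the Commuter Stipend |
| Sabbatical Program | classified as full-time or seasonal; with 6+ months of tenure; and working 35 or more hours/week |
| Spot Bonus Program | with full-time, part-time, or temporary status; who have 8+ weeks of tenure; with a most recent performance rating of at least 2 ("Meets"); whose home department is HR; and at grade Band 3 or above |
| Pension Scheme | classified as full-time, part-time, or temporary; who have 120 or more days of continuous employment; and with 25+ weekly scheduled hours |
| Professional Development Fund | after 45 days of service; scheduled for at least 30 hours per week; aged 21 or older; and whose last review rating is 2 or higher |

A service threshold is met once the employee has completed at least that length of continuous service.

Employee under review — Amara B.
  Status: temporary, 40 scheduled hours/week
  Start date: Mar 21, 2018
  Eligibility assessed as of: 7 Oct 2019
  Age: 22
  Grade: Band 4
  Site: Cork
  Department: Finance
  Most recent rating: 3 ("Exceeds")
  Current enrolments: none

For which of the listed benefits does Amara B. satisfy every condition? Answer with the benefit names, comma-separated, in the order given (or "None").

Service from Mar 21, 2018 to 7 Oct 2019: 565 days.
Health Savings Account — status temporary ✗ (requires part-time or seasonal) → not eligible.
Commuter Stipend — service 565 days < 2 years (≈730 days) ✗ → not eligible.
Remote Work Stipend — status temporary ✓ (not excluded); service 565 days ≥ 18 months (≈540 days) ✓; grade Band 4 < Band 5 ✗ → not eligible.
Volunteer Time Off — service 565 days < 2 years (≈730 days) ✗ → not eligible.
Sabbatical Program — status temporary ✗ (requires full-time or seasonal) → not eligible.
Spot Bonus Program — status temporary ✓; service 565 days ≥ 8 weeks (≈56 days) ✓; rating 3 ≥ 2 ✓; dept Finance ✗ → not eligible.
Pension Scheme — status temporary ✓; service 565 days ≥ 120 days ✓; 40 hrs/wk ≥ 25 ✓ → eligible.
Professional Development Fund — service 565 days ≥ 45 days ✓; 40 hrs/wk ≥ 30 ✓; age 22 ≥ 21 ✓; rating 3 ≥ 2 ✓ → eligible.

Pension Scheme, Professional Development Fund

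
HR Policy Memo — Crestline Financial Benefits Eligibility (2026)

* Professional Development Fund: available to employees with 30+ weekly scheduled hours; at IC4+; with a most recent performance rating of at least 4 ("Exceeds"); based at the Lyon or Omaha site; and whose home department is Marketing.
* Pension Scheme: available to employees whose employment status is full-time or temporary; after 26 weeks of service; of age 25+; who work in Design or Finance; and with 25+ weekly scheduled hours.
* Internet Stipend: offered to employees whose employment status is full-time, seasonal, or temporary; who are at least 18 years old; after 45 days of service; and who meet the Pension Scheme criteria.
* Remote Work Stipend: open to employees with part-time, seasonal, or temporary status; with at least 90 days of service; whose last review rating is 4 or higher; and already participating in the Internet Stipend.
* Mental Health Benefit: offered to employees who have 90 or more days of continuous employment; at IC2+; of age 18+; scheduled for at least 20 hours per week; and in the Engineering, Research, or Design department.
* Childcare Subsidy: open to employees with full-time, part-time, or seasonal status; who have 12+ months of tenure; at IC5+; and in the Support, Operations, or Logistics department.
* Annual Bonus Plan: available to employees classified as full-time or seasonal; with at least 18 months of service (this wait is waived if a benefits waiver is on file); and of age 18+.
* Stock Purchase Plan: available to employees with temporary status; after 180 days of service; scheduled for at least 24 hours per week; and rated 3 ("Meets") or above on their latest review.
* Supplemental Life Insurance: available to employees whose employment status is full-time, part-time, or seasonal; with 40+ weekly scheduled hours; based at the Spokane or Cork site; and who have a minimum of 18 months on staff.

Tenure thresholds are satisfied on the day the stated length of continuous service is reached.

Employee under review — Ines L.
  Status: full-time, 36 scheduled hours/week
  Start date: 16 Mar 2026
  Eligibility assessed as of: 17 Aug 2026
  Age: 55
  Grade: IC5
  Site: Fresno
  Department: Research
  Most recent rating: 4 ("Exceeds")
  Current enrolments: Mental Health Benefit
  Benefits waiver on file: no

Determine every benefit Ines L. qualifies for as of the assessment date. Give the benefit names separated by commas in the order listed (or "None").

Service from 16 Mar 2026 to 17 Aug 2026: 154 days.
Professional Development Fund — 36 hrs/wk ≥ 30 ✓; grade IC5 ≥ IC4 ✓; rating 4 ≥ 4 ✓; site Fresno ✗ (not Lyon or Omaha) → not eligible.
Pension Scheme — status full-time ✓; service 154 days < 26 weeks (≈182 days) ✗ → not eligible.
Internet Stipend — status full-time ✓; age 55 ≥ 18 ✓; service 154 days ≥ 45 days ✓; not eligible for Pension Scheme ✗ → not eligible.
Remote Work Stipend — status full-time ✗ (requires part-time, seasonal, or temporary) → not eligible.
Mental Health Benefit — service 154 days ≥ 90 days ✓; grade IC5 ≥ IC2 ✓; age 55 ≥ 18 ✓; 36 hrs/wk ≥ 20 ✓; dept Research ✓ → eligible.
Childcare Subsidy — status full-time ✓; service 154 days < 12 months (≈360 days) ✗ → not eligible.
Annual Bonus Plan — status full-time ✓; no waiver, service 154 days < 18 months (≈540 days) ✗ → not eligible.
Stock Purchase Plan — status full-time ✗ (requires temporary) → not eligible.
Supplemental Life Insurance — status full-time ✓; 36 hrs/wk < 40 ✗ → not eligible.

Mental Health Benefit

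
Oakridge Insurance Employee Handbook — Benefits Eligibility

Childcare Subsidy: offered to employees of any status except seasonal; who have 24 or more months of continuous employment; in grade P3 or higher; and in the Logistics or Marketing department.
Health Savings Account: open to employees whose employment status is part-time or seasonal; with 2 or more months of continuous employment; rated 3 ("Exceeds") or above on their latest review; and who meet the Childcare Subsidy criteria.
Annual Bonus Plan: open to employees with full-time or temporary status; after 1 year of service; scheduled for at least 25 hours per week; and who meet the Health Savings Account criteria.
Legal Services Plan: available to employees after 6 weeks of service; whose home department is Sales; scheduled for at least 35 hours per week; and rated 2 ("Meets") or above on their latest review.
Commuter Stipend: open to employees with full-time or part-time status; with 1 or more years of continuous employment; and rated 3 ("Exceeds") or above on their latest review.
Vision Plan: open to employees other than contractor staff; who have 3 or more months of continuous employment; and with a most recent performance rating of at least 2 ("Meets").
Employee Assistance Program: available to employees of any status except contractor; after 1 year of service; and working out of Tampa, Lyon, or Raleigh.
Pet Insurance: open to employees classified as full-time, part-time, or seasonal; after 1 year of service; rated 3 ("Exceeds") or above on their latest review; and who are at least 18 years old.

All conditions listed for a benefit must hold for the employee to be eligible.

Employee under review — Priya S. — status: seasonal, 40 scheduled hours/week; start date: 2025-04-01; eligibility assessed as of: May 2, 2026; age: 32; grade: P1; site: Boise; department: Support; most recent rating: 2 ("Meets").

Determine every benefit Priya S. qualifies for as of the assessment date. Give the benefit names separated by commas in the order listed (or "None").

Vision Plan

Service from 2025-04-01 to May 2, 2026: 396 days.
Childcare Subsidy — status seasonal ✗ (excluded) → not eligible.
Health Savings Account — status seasonal ✓; service 396 days ≥ 2 months (≈60 days) ✓; rating 2 < 3 ✗ → not eligible.
Annual Bonus Plan — status seasonal ✗ (requires full-time or temporary) → not eligible.
Legal Services Plan — service 396 days ≥ 6 weeks (≈42 days) ✓; dept Support ✗ → not eligible.
Commuter Stipend — status seasonal ✗ (requires full-time or part-time) → not eligible.
Vision Plan — status seasonal ✓ (not excluded); service 396 days ≥ 3 months (≈90 days) ✓; rating 2 ≥ 2 ✓ → eligible.
Employee Assistance Program — status seasonal ✓ (not excluded); service 396 days ≥ 1 year (≈365 days) ✓; site Boise ✗ (not Tampa, Lyon, or Raleigh) → not eligible.
Pet Insurance — status seasonal ✓; service 396 days ≥ 1 year (≈365 days) ✓; rating 2 < 3 ✗ → not eligible.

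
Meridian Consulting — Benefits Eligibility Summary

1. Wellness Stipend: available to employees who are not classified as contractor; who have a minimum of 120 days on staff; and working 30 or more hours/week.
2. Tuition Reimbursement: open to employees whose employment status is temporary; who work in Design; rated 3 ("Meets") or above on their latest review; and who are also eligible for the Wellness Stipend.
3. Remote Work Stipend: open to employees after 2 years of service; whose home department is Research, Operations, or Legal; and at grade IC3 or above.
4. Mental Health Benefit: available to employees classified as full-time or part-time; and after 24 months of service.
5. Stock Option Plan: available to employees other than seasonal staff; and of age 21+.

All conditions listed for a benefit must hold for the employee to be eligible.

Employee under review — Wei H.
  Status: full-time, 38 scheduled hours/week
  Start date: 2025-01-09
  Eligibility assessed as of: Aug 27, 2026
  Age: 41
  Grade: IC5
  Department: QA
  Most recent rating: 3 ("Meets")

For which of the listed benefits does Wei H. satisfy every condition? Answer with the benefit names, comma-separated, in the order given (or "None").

Wellness Stipend, Stock Option Plan

Service from 2025-01-09 to Aug 27, 2026: 595 days.
Wellness Stipend — status full-time ✓ (not excluded); service 595 days ≥ 120 days ✓; 38 hrs/wk ≥ 30 ✓ → eligible.
Tuition Reimbursement — status full-time ✗ (requires temporary) → not eligible.
Remote Work Stipend — service 595 days < 2 years (≈730 days) ✗ → not eligible.
Mental Health Benefit — status full-time ✓; service 595 days < 24 months (≈720 days) ✗ → not eligible.
Stock Option Plan — status full-time ✓ (not excluded); age 41 ≥ 21 ✓ → eligible.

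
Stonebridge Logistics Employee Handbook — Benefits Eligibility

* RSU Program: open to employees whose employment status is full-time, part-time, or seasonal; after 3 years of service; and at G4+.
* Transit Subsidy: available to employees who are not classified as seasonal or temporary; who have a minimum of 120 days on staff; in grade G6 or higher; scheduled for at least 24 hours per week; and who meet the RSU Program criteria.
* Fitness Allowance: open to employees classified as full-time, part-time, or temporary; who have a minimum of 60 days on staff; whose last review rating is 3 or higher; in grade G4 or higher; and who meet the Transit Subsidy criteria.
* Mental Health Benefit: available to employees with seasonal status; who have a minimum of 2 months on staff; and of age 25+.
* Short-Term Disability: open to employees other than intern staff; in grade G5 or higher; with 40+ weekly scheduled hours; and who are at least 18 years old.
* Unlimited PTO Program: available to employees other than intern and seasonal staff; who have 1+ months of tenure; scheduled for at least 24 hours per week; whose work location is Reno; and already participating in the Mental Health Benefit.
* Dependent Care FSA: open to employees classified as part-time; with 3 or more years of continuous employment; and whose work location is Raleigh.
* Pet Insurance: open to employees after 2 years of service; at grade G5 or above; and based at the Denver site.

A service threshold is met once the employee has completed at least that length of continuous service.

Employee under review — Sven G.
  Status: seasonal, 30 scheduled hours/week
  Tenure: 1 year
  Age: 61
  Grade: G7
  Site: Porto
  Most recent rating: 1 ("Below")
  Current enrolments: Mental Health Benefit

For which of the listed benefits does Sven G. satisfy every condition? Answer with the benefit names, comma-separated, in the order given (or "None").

Mental Health Benefit

RSU Program — status seasonal ✓; service 1 year < 3 years ✗ → not eligible.
Transit Subsidy — status seasonal ✗ (excluded) → not eligible.
Fitness Allowance — status seasonal ✗ (requires full-time, part-time, or temporary) → not eligible.
Mental Health Benefit — status seasonal ✓; service 1 year ≥ 2 months (≈60 days) ✓; age 61 ≥ 25 ✓ → eligible.
Short-Term Disability — status seasonal ✓ (not excluded); grade G7 ≥ G5 ✓; 30 hrs/wk < 40 ✗ → not eligible.
Unlimited PTO Program — status seasonal ✗ (excluded) → not eligible.
Dependent Care FSA — status seasonal ✗ (requires part-time) → not eligible.
Pet Insurance — service 1 year < 2 years ✗ → not eligible.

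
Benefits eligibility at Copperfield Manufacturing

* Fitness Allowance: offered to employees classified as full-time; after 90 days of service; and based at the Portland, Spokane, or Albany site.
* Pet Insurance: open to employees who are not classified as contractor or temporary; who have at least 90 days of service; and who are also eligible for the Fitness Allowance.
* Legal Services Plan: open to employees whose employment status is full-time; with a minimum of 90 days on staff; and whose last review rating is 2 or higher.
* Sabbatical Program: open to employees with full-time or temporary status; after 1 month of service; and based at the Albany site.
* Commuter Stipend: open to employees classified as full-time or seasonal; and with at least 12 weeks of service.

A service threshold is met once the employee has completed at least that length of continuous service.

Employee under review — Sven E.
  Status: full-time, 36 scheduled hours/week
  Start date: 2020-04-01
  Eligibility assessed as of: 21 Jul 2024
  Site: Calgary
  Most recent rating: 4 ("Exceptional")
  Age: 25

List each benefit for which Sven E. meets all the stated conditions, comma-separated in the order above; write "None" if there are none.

Legal Services Plan, Commuter Stipend

Service from 2020-04-01 to 21 Jul 2024: 1572 days.
Fitness Allowance — status full-time ✓; service 1572 days ≥ 90 days ✓; site Calgary ✗ (not Portland, Spokane, or Albany) → not eligible.
Pet Insurance — status full-time ✓ (not excluded); service 1572 days ≥ 90 days ✓; not eligible for Fitness Allowance ✗ → not eligible.
Legal Services Plan — status full-time ✓; service 1572 days ≥ 90 days ✓; rating 4 ≥ 2 ✓ → eligible.
Sabbatical Program — status full-time ✓; service 1572 days ≥ 1 month (≈30 days) ✓; site Calgary ✗ (not Albany) → not eligible.
Commuter Stipend — status full-time ✓; service 1572 days ≥ 12 weeks (≈84 days) ✓ → eligible.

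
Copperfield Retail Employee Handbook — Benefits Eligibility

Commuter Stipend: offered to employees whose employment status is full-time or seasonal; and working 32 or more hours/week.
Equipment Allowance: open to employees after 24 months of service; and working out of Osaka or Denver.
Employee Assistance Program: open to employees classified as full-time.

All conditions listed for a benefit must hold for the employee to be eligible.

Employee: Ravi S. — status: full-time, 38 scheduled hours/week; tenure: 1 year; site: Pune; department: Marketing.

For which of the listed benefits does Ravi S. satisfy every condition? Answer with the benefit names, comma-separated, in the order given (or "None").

Commuter Stipend, Employee Assistance Program

Commuter Stipend — status full-time ✓; 38 hrs/wk ≥ 32 ✓ → eligible.
Equipment Allowance — service 1 year < 24 months (≈720 days) ✗ → not eligible.
Employee Assistance Program — status full-time ✓ → eligible.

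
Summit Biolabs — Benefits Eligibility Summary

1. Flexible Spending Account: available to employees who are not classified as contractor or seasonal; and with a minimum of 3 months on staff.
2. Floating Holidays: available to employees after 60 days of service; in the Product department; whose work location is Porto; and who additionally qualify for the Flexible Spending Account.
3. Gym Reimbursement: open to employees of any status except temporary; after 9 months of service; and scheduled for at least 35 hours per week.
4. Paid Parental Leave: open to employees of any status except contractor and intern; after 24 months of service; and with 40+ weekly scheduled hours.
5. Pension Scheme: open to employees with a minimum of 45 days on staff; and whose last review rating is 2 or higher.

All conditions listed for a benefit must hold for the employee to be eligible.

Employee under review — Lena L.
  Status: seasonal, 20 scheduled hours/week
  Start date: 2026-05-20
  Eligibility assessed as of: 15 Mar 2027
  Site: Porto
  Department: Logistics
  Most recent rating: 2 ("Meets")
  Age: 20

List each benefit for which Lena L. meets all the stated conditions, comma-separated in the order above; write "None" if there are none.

Pension Scheme

Service from 2026-05-20 to 15 Mar 2027: 299 days.
Flexible Spending Account — status seasonal ✗ (excluded) → not eligible.
Floating Holidays — service 299 days ≥ 60 days ✓; dept Logistics ✗ → not eligible.
Gym Reimbursement — status seasonal ✓ (not excluded); service 299 days ≥ 9 months (≈270 days) ✓; 20 hrs/wk < 35 ✗ → not eligible.
Paid Parental Leave — status seasonal ✓ (not excluded); service 299 days < 24 months (≈720 days) ✗ → not eligible.
Pension Scheme — service 299 days ≥ 45 days ✓; rating 2 ≥ 2 ✓ → eligible.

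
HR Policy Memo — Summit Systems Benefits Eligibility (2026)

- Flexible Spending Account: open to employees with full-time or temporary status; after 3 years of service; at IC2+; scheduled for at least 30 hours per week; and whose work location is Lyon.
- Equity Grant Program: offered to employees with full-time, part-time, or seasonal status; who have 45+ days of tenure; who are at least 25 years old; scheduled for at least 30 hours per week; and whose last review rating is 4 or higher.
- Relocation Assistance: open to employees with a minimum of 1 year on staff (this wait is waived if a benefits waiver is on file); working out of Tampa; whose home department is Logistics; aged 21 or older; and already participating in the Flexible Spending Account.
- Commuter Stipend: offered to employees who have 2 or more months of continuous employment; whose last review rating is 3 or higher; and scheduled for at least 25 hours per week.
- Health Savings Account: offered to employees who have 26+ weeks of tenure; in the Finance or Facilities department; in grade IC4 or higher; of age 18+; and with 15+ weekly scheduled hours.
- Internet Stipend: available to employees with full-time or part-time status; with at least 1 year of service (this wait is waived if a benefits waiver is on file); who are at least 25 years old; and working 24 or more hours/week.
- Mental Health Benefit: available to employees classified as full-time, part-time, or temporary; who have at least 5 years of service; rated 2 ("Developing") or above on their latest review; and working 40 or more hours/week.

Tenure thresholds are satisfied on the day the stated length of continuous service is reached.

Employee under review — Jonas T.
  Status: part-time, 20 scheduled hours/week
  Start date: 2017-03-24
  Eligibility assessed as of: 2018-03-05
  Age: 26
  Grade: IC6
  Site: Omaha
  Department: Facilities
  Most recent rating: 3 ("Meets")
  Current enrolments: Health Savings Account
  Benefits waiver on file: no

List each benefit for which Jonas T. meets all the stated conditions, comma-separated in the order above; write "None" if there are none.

Health Savings Account

Service from 2017-03-24 to 2018-03-05: 346 days.
Flexible Spending Account — status part-time ✗ (requires full-time or temporary) → not eligible.
Equity Grant Program — status part-time ✓; service 346 days ≥ 45 days ✓; age 26 ≥ 25 ✓; 20 hrs/wk < 30 ✗ → not eligible.
Relocation Assistance — no waiver, service 346 days < 1 year (≈365 days) ✗ → not eligible.
Commuter Stipend — service 346 days ≥ 2 months (≈60 days) ✓; rating 3 ≥ 3 ✓; 20 hrs/wk < 25 ✗ → not eligible.
Health Savings Account — service 346 days ≥ 26 weeks (≈182 days) ✓; dept Facilities ✓; grade IC6 ≥ IC4 ✓; age 26 ≥ 18 ✓; 20 hrs/wk ≥ 15 ✓ → eligible.
Internet Stipend — status part-time ✓; no waiver, service 346 days < 1 year (≈365 days) ✗ → not eligible.
Mental Health Benefit — status part-time ✓; service 346 days < 5 years (≈1825 days) ✗ → not eligible.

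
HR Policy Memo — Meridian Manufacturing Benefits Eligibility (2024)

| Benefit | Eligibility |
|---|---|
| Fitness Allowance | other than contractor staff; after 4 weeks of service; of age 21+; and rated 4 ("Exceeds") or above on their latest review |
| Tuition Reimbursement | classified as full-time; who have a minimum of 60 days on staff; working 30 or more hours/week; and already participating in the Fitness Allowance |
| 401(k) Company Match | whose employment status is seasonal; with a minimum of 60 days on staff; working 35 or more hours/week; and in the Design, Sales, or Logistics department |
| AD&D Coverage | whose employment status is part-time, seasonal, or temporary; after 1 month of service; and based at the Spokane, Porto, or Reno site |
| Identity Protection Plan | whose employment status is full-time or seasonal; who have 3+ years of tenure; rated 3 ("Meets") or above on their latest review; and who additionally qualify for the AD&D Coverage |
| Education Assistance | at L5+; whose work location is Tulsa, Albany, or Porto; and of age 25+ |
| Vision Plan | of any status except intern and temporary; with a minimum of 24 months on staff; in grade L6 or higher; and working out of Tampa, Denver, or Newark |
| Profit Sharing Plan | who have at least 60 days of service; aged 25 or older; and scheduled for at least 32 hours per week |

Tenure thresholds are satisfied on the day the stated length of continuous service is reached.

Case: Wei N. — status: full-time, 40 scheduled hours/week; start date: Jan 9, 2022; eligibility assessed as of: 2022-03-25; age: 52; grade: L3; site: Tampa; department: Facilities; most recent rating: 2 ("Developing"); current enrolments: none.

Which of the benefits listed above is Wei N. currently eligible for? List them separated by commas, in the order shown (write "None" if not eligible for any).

Service from Jan 9, 2022 to 2022-03-25: 75 days.
Fitness Allowance — status full-time ✓ (not excluded); service 75 days ≥ 4 weeks (≈28 days) ✓; age 52 ≥ 21 ✓; rating 2 < 4 ✗ → not eligible.
Tuition Reimbursement — status full-time ✓; service 75 days ≥ 60 days ✓; 40 hrs/wk ≥ 30 ✓; not enrolled in Fitness Allowance ✗ → not eligible.
401(k) Company Match — status full-time ✗ (requires seasonal) → not eligible.
AD&D Coverage — status full-time ✗ (requires part-time, seasonal, or temporary) → not eligible.
Identity Protection Plan — status full-time ✓; service 75 days < 3 years (≈1095 days) ✗ → not eligible.
Education Assistance — grade L3 < L5 ✗ → not eligible.
Vision Plan — status full-time ✓ (not excluded); service 75 days < 24 months (≈720 days) ✗ → not eligible.
Profit Sharing Plan — service 75 days ≥ 60 days ✓; age 52 ≥ 25 ✓; 40 hrs/wk ≥ 32 ✓ → eligible.

Profit Sharing Plan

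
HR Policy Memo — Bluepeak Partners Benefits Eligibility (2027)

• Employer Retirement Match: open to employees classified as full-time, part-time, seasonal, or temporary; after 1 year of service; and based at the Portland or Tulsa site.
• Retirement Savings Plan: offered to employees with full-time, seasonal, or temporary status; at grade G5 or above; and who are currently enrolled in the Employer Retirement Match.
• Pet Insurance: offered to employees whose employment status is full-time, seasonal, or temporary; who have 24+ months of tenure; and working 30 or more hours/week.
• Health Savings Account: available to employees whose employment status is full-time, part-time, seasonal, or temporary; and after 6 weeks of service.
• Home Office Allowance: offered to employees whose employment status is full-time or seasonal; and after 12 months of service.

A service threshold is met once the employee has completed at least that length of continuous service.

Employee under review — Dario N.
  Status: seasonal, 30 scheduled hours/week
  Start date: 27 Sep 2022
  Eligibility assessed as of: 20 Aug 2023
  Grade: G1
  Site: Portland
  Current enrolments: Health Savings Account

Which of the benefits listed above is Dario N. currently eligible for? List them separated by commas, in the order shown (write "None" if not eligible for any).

Service from 27 Sep 2022 to 20 Aug 2023: 327 days.
Employer Retirement Match — status seasonal ✓; service 327 days < 1 year (≈365 days) ✗ → not eligible.
Retirement Savings Plan — status seasonal ✓; grade G1 < G5 ✗ → not eligible.
Pet Insurance — status seasonal ✓; service 327 days < 24 months (≈720 days) ✗ → not eligible.
Health Savings Account — status seasonal ✓; service 327 days ≥ 6 weeks (≈42 days) ✓ → eligible.
Home Office Allowance — status seasonal ✓; service 327 days < 12 months (≈360 days) ✗ → not eligible.

Health Savings Account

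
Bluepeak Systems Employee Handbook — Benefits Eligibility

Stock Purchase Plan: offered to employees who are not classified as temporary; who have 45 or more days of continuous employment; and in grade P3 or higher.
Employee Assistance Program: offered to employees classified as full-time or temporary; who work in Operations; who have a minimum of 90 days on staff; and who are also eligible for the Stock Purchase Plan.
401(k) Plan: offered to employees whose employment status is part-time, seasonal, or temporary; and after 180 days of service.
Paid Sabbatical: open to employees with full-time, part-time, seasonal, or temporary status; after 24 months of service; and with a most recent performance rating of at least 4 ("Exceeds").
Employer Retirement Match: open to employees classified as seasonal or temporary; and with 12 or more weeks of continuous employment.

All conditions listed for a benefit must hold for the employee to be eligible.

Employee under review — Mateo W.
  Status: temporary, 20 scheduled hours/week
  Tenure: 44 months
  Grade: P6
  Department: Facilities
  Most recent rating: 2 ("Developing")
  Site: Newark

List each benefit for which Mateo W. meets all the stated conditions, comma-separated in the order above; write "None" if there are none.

Stock Purchase Plan — status temporary ✗ (excluded) → not eligible.
Employee Assistance Program — status temporary ✓; dept Facilities ✗ → not eligible.
401(k) Plan — status temporary ✓; service 44 months ≥ 180 days ✓ → eligible.
Paid Sabbatical — status temporary ✓; service 44 months ≥ 24 months ✓; rating 2 < 4 ✗ → not eligible.
Employer Retirement Match — status temporary ✓; service 44 months ≥ 12 weeks (≈84 days) ✓ → eligible.

401(k) Plan, Employer Retirement Match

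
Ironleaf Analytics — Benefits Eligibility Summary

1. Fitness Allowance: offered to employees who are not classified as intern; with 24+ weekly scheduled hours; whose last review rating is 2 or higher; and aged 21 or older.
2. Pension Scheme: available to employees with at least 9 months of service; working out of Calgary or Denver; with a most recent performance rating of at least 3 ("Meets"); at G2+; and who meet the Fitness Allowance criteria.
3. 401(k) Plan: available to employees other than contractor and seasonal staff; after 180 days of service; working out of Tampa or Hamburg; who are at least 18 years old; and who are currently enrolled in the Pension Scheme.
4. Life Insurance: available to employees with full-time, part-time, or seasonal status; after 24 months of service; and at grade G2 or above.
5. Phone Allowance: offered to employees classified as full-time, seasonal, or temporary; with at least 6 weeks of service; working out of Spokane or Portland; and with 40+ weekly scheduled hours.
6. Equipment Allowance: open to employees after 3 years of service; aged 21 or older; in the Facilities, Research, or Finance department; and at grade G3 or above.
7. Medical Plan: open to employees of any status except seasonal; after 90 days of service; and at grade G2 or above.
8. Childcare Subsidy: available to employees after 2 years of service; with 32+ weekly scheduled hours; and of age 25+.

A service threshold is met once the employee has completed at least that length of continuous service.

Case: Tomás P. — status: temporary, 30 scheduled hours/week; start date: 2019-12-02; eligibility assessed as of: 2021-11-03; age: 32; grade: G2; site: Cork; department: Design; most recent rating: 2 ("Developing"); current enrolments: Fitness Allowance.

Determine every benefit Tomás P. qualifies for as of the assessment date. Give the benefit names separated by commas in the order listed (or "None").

Service from 2019-12-02 to 2021-11-03: 702 days.
Fitness Allowance — status temporary ✓ (not excluded); 30 hrs/wk ≥ 24 ✓; rating 2 ≥ 2 ✓; age 32 ≥ 21 ✓ → eligible.
Pension Scheme — service 702 days ≥ 9 months (≈270 days) ✓; site Cork ✗ (not Calgary or Denver) → not eligible.
401(k) Plan — status temporary ✓ (not excluded); service 702 days ≥ 180 days ✓; site Cork ✗ (not Tampa or Hamburg) → not eligible.
Life Insurance — status temporary ✗ (requires full-time, part-time, or seasonal) → not eligible.
Phone Allowance — status temporary ✓; service 702 days ≥ 6 weeks (≈42 days) ✓; site Cork ✗ (not Spokane or Portland) → not eligible.
Equipment Allowance — service 702 days < 3 years (≈1095 days) ✗ → not eligible.
Medical Plan — status temporary ✓ (not excluded); service 702 days ≥ 90 days ✓; grade G2 ≥ G2 ✓ → eligible.
Childcare Subsidy — service 702 days < 2 years (≈730 days) ✗ → not eligible.

Fitness Allowance, Medical Plan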